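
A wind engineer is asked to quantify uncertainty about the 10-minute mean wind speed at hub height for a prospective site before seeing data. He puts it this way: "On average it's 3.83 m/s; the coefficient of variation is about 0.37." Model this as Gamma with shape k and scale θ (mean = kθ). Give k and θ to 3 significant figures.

For Gamma(k, scale θ): mean = kθ, variance = kθ², so CV = 1/√k.
CV = 0.37, hence k = 1/CV² = 7.3.
Then θ = mean/k = 3.83/7.3 = 0.524.

k ≈ 7.3, θ ≈ 0.524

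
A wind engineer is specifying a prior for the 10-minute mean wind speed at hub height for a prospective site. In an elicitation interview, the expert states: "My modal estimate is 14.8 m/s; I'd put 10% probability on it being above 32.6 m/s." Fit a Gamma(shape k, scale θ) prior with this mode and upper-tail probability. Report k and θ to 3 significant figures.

Gamma(k,θ) with k>1 has mode (k−1)θ, so θ = 14.8/(k−1).
Need P(X < 32.6) = 0.9 with θ tied to k this way. Start at k = 2, θ = 14.8: P(X<32.6) ≈ 0.646.
Too low — raise k to concentrate. Iterating converges to k ≈ 4.08.
Then θ = 14.8/(4.08−1) ≈ 4.8.

k ≈ 4.08, θ ≈ 4.8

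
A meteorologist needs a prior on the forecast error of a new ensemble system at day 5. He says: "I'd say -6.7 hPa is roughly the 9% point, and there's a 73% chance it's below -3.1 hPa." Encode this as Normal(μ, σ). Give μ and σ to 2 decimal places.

μ = -4.23, σ = 1.84

The p-quantile of Normal(μ,σ) is μ + z_p·σ, with z_{0.09} = -1.341 and z_{0.73} = 0.6128.
Eliminate σ: μ = (z₂·x₁ − z₁·x₂)/(z₂ − z₁) = (0.6128·-6.7 − (-1.341)·-3.1)/1.954 = -4.23.
Then σ = (x₂ − x₁)/(z₂ − z₁) = (-3.1 − -6.7)/1.954 = 1.84.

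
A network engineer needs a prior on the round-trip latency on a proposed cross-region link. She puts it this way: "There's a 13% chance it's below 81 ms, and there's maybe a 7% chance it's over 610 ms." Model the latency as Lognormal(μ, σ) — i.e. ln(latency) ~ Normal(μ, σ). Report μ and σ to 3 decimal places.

μ ≈ 5.268, σ ≈ 0.776

If T ~ Lognormal(μ,σ) then ln T ~ Normal(μ,σ), so the p-quantile of ln T is μ + z_p·σ.
ln(81) = 4.394 and ln(610) = 6.413; z_{0.13} = -1.126, z_{0.93} = 1.476.
σ = (6.413 − 4.394)/(1.476 − (-1.126)) = 0.776.
μ = 4.394 − (-1.126)·0.776 = 5.268.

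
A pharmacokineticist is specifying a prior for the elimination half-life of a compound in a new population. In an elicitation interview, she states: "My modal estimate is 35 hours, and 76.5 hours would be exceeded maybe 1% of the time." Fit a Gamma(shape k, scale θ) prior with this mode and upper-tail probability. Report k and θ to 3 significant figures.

Gamma(k,θ) with k>1 has mode (k−1)θ, so θ = 35/(k−1).
Need P(X < 76.5) = 0.99 with θ tied to k this way. Start at k = 2, θ = 35: P(X<76.5) ≈ 0.642.
Too low — raise k to concentrate. Iterating converges to k ≈ 8.9.
Then θ = 35/(8.9−1) ≈ 4.43.

k ≈ 8.9, θ ≈ 4.43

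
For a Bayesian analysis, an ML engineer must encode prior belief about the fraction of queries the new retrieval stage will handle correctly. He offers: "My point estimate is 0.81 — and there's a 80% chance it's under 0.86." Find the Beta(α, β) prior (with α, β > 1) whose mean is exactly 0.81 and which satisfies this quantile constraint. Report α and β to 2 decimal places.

α ≈ 36.59, β ≈ 8.58

With mean 0.81 fixed, write α = 0.81s, β = 0.19s where s = α+β.
Need P(θ < 0.86) = 0.8 under Beta(0.81s, 0.19s). Normal approximation: (q−m)/√(m(1−m)/s) ≈ z_{0.8} = 0.842, so s ≈ 0.81·0.19·(0.842)²/(0.86−0.81)² = 43.6.
At s = 43.6: P(θ<0.86) ≈ 0.795. Adjusting to match 0.8 gives s ≈ 45.18.
So α = 0.81·45.18 ≈ 36.59, β = 0.19·45.18 ≈ 8.58.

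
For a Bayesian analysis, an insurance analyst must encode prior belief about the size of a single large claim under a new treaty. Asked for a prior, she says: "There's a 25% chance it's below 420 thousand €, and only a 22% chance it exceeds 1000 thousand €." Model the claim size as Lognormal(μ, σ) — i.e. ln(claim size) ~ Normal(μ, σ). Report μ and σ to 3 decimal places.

If T ~ Lognormal(μ,σ) then ln T ~ Normal(μ,σ), so the p-quantile of ln T is μ + z_p·σ.
ln(420) = 6.04 and ln(1000) = 6.908; z_{0.25} = -0.6745, z_{0.78} = 0.7722.
σ = (6.908 − 6.04)/(0.7722 − (-0.6745)) = 0.600.
μ = 6.04 − (-0.6745)·0.600 = 6.445.

μ ≈ 6.445, σ ≈ 0.600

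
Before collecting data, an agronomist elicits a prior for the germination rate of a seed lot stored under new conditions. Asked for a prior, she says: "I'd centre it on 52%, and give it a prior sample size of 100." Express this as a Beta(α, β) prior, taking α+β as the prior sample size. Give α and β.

α = 52, β = 48

Under the effective-sample-size interpretation, Beta(α, β) has prior mean α/(α+β) and prior sample size α+β.
So α+β = 100 and α/(α+β) = 0.52, giving α = 0.52·100 = 52 and β = 100 − 52 = 48.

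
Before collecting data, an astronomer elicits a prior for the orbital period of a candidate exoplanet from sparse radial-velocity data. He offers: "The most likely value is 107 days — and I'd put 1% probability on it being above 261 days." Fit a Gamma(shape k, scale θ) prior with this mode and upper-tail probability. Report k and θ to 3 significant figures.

k ≈ 6.93, θ ≈ 18

Gamma(k,θ) with k>1 has mode (k−1)θ, so θ = 107/(k−1).
Need P(X < 261) = 0.99 with θ tied to k this way. Start at k = 2, θ = 107: P(X<261) ≈ 0.700.
Too low — raise k to concentrate. Iterating converges to k ≈ 6.93.
Then θ = 107/(6.93−1) ≈ 18.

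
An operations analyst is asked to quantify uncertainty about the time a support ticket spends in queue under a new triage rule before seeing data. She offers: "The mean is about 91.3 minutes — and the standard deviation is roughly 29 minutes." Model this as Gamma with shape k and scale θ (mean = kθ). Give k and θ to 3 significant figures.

For Gamma(k, scale θ): mean = kθ, variance = kθ², so CV = 1/√k.
CV = SD/mean = 29/91.3 = 0.3176, hence k = 1/CV² = 9.91.
Then θ = mean/k = 91.3/9.91 = 9.21.

k ≈ 9.91, θ ≈ 9.21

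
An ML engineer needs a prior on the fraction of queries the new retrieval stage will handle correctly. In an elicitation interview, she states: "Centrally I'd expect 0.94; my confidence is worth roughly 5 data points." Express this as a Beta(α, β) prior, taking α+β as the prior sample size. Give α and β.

Under the effective-sample-size interpretation, Beta(α, β) has prior mean α/(α+β) and prior sample size α+β.
So α+β = 5 and α/(α+β) = 0.94, giving α = 0.94·5 = 4.7 and β = 5 − 4.7 = 0.3.

α = 4.7, β = 0.3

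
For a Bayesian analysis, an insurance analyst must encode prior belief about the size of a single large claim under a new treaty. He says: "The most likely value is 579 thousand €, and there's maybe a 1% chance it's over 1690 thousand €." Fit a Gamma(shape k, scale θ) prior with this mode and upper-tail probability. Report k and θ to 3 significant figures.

k ≈ 4.95, θ ≈ 147

Gamma(k,θ) with k>1 has mode (k−1)θ, so θ = 579/(k−1).
Need P(X < 1690) = 0.99 with θ tied to k this way. Start at k = 2, θ = 579: P(X<1690) ≈ 0.788.
Too low — raise k to concentrate. Iterating converges to k ≈ 4.95.
Then θ = 579/(4.95−1) ≈ 147.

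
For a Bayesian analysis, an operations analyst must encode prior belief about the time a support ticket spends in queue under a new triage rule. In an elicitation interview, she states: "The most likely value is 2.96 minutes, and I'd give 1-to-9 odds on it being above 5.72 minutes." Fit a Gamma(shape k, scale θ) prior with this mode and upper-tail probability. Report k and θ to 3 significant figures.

Gamma(k,θ) with k>1 has mode (k−1)θ, so θ = 2.96/(k−1).
Need P(X < 5.72) = 0.9 with θ tied to k this way. Start at k = 2, θ = 2.96: P(X<5.72) ≈ 0.575.
Too low — raise k to concentrate. Iterating converges to k ≈ 5.41.
Then θ = 2.96/(5.41−1) ≈ 0.671.

k ≈ 5.41, θ ≈ 0.671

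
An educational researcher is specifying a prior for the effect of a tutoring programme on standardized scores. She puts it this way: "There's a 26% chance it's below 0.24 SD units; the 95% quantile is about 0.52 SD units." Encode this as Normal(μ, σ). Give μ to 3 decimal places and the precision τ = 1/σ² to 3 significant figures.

μ = 0.319, τ = 66.8

The p-quantile of Normal(μ,σ) is μ + z_p·σ, with z_{0.26} = -0.6433 and z_{0.95} = 1.645.
Eliminate σ: μ = (z₂·x₁ − z₁·x₂)/(z₂ − z₁) = (1.645·0.24 − (-0.6433)·0.52)/2.288 = 0.319.
Then σ = (x₂ − x₁)/(z₂ − z₁) = (0.52 − 0.24)/2.288 = 0.122.
Precision τ = 1/σ² = 1/0.1224² = 66.8.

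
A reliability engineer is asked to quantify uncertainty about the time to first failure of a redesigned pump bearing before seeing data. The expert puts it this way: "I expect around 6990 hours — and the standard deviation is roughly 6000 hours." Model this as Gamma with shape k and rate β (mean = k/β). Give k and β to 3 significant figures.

k ≈ 1.36, β ≈ 0.000194

For Gamma(k, rate β): mean = k/β, variance = k/β², so CV = 1/√k.
CV = SD/mean = 6000/6990 = 0.8584, hence k = 1/CV² = 1.36.
Then β = k/mean = 1.36/6990 = 0.000194.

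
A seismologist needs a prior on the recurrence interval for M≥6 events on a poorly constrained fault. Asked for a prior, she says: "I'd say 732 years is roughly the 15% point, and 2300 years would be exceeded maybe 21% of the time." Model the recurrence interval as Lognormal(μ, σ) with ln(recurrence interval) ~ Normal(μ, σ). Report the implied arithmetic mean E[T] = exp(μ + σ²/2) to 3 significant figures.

E[T] ≈ 1690 years

If T ~ Lognormal(μ,σ) then ln T ~ Normal(μ,σ), so the p-quantile of ln T is μ + z_p·σ.
ln(732) = 6.596 and ln(2300) = 7.741; z_{0.15} = -1.036, z_{0.79} = 0.8064.
σ = (7.741 − 6.596)/(0.8064 − (-1.036)) = 0.621.
μ = 6.596 − (-1.036)·0.621 = 7.240.
E[T] = exp(μ + σ²/2) = exp(7.240 + 0.1930) = 1690 years.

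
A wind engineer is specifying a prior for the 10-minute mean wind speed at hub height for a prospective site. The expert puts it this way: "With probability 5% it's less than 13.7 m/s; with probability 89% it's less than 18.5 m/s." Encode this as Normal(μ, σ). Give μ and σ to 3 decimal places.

For Normal(μ,σ), the p-quantile is μ + z_p·σ. Here z_{0.05} = -1.645, z_{0.89} = 1.227.
So 13.7 = μ − 1.645σ and 18.5 = μ + 1.227σ.
Subtracting: σ = (18.5 − 13.7)/(1.227 − (-1.645)) = 1.672.
Then μ = 13.7 − (-1.645)·1.672 = 16.450.

μ = 16.450, σ = 1.672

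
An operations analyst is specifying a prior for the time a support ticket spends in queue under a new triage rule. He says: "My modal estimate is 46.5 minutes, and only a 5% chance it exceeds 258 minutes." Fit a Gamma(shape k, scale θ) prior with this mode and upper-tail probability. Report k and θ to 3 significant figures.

k ≈ 1.79, θ ≈ 58.6

Gamma(k,θ) with k>1 has mode (k−1)θ, so θ = 46.5/(k−1).
Need P(X < 258) = 0.95 with θ tied to k this way. Start at k = 2, θ = 46.5: P(X<258) ≈ 0.975.
Too high — lower k to spread out. Iterating converges to k ≈ 1.79.
Then θ = 46.5/(1.79−1) ≈ 58.6.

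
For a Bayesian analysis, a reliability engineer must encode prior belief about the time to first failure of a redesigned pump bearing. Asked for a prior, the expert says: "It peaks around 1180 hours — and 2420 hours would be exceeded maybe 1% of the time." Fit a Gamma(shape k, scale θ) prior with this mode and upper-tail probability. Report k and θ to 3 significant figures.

k ≈ 10.5, θ ≈ 125

Gamma(k,θ) with k>1 has mode (k−1)θ, so θ = 1180/(k−1).
Need P(X < 2420) = 0.99 with θ tied to k this way. Start at k = 2, θ = 1180: P(X<2420) ≈ 0.608.
Too low — raise k to concentrate. Iterating converges to k ≈ 10.5.
Then θ = 1180/(10.5−1) ≈ 125.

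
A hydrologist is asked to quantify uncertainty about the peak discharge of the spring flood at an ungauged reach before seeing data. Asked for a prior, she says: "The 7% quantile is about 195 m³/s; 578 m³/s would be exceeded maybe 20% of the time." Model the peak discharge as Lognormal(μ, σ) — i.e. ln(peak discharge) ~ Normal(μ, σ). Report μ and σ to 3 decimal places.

If T ~ Lognormal(μ,σ) then ln T ~ Normal(μ,σ), so the p-quantile of ln T is μ + z_p·σ.
ln(195) = 5.273 and ln(578) = 6.36; z_{0.07} = -1.476, z_{0.8} = 0.8416.
σ = (6.36 − 5.273)/(0.8416 − (-1.476)) = 0.469.
μ = 5.273 − (-1.476)·0.469 = 5.965.

μ ≈ 5.965, σ ≈ 0.469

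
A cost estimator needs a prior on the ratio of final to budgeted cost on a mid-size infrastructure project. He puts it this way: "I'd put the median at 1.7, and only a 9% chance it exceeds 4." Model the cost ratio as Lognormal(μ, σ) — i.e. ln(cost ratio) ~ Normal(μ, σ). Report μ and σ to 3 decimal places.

μ ≈ 0.531, σ ≈ 0.638

If T ~ Lognormal(μ,σ) then ln T ~ Normal(μ,σ), so the p-quantile of ln T is μ + z_p·σ.
ln(1.7) = 0.5306 and ln(4) = 1.386; z_{0.5} = 0, z_{0.91} = 1.341.
σ = (1.386 − 0.5306)/(1.341 − (0)) = 0.638.
μ = 0.5306 − (0)·0.638 = 0.531.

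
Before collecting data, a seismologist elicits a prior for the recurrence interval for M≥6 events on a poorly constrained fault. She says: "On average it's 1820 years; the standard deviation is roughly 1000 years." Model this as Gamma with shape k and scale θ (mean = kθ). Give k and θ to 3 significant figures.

For Gamma(k, scale θ): mean = kθ, variance = kθ², so CV = 1/√k.
CV = SD/mean = 1000/1820 = 0.5495, hence k = 1/CV² = 3.31.
Then θ = mean/k = 1820/3.31 = 549.

k ≈ 3.31, θ ≈ 549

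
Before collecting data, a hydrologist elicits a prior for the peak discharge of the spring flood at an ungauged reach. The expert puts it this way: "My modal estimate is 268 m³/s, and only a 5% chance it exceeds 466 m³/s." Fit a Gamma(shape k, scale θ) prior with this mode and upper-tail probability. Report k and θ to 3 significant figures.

k ≈ 10.1, θ ≈ 29.4

Gamma(k,θ) with k>1 has mode (k−1)θ, so θ = 268/(k−1).
Need P(X < 466) = 0.95 with θ tied to k this way. Start at k = 2, θ = 268: P(X<466) ≈ 0.519.
Too low — raise k to concentrate. Iterating converges to k ≈ 10.1.
Then θ = 268/(10.1−1) ≈ 29.4.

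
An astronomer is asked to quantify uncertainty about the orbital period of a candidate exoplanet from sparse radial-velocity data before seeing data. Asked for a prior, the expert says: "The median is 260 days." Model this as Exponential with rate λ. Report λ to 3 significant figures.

λ ≈ 0.00267

Exponential median = ln 2 / λ, so λ = ln 2 / 260.0 = 0.00267.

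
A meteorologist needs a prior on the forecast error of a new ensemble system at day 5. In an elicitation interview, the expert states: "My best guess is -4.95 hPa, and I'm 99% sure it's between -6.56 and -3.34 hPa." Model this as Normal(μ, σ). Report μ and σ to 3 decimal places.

A symmetric 99% interval runs μ ± z·σ with z = 2.576.
Half-width = 1.61, so σ = 1.61/2.576 = 0.625.
μ is the stated best guess, -4.950.

μ = -4.950, σ = 0.625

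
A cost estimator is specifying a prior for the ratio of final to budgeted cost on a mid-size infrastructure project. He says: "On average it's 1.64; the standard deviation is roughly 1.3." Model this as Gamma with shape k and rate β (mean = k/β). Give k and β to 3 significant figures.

For Gamma(k, rate β): mean = k/β, variance = k/β², so CV = 1/√k.
CV = SD/mean = 1.3/1.64 = 0.7927, hence k = 1/CV² = 1.59.
Then β = k/mean = 1.59/1.64 = 0.97.

k ≈ 1.59, β ≈ 0.97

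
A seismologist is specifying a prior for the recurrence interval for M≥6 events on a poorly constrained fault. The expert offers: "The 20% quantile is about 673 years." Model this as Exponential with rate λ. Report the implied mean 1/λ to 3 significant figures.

P(T < 673.0) = 1 − e^(−λ·673.0) = 0.2, so λ = −ln(1−0.2)/673.0 = −ln(0.8)/673.0 = 0.000332.
Mean = 1/λ = 3020 years.

mean ≈ 3020 years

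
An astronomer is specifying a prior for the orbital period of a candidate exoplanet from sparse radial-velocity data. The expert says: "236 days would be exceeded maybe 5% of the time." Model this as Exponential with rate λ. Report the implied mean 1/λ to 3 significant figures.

P(T > 236.0) = e^(−λ·236.0) = 0.05, so λ = −ln(0.05)/236.0 = 0.0127.
Mean = 1/λ = 78.8 days.

mean ≈ 78.8 days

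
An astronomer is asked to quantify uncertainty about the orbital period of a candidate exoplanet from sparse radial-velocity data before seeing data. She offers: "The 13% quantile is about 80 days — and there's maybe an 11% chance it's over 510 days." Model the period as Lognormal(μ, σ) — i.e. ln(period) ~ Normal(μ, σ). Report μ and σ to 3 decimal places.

If T ~ Lognormal(μ,σ) then ln T ~ Normal(μ,σ), so the p-quantile of ln T is μ + z_p·σ.
ln(80) = 4.382 and ln(510) = 6.234; z_{0.13} = -1.126, z_{0.89} = 1.227.
σ = (6.234 − 4.382)/(1.227 − (-1.126)) = 0.787.
μ = 4.382 − (-1.126)·0.787 = 5.269.

μ ≈ 5.269, σ ≈ 0.787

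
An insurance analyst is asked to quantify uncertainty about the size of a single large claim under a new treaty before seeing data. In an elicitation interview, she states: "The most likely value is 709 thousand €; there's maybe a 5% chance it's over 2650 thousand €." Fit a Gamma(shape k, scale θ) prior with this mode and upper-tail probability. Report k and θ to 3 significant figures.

k ≈ 2.47, θ ≈ 483

Gamma(k,θ) with k>1 has mode (k−1)θ, so θ = 709/(k−1).
Need P(X < 2650) = 0.95 with θ tied to k this way. Start at k = 2, θ = 709: P(X<2650) ≈ 0.887.
Too low — raise k to concentrate. Iterating converges to k ≈ 2.47.
Then θ = 709/(2.47−1) ≈ 483.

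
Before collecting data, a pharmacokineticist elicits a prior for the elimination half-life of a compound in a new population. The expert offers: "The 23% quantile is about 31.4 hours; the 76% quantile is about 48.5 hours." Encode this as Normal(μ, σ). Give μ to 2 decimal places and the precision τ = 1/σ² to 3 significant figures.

μ = 40.14, τ = 0.00714

The p-quantile of Normal(μ,σ) is μ + z_p·σ, with z_{0.23} = -0.7388 and z_{0.76} = 0.7063.
Eliminate σ: μ = (z₂·x₁ − z₁·x₂)/(z₂ − z₁) = (0.7063·31.4 − (-0.7388)·48.5)/1.445 = 40.14.
Then σ = (x₂ − x₁)/(z₂ − z₁) = (48.5 − 31.4)/1.445 = 11.83.
Precision τ = 1/σ² = 1/11.83² = 0.00714.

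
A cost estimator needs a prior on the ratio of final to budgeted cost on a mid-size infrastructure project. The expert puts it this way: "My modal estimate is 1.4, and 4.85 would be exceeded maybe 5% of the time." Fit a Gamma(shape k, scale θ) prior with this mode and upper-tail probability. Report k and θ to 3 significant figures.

k ≈ 2.68, θ ≈ 0.835

Gamma(k,θ) with k>1 has mode (k−1)θ, so θ = 1.4/(k−1).
Need P(X < 4.85) = 0.95 with θ tied to k this way. Start at k = 2, θ = 1.4: P(X<4.85) ≈ 0.860.
Too low — raise k to concentrate. Iterating converges to k ≈ 2.68.
Then θ = 1.4/(2.68−1) ≈ 0.835.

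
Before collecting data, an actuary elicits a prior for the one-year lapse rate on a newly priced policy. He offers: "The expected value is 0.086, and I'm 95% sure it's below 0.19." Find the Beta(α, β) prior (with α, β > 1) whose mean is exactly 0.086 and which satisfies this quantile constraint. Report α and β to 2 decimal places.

α ≈ 2.22, β ≈ 23.59

With mean 0.086 fixed, write α = 0.086s, β = 0.914s where s = α+β.
Need P(θ < 0.19) = 0.95 under Beta(0.086s, 0.914s). Normal approximation: (q−m)/√(m(1−m)/s) ≈ z_{0.95} = 1.64, so s ≈ 0.086·0.914·(1.64)²/(0.19−0.086)² = 19.7.
At s = 19.7: P(θ<0.19) ≈ 0.931. Adjusting to match 0.95 gives s ≈ 25.81.
So α = 0.086·25.81 ≈ 2.22, β = 0.914·25.81 ≈ 23.59.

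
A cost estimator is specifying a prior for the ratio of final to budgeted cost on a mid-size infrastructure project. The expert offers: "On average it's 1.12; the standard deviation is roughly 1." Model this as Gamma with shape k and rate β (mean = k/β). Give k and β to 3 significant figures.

For Gamma(k, rate β): mean = k/β, variance = k/β², so CV = 1/√k.
CV = SD/mean = 1/1.12 = 0.8929, hence k = 1/CV² = 1.25.
Then β = k/mean = 1.25/1.12 = 1.12.

k ≈ 1.25, β ≈ 1.12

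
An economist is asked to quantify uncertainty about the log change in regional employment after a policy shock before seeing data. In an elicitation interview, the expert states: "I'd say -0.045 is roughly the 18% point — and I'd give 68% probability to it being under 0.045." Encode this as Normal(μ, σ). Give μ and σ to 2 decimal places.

μ = 0.01, σ = 0.07

The p-quantile of Normal(μ,σ) is μ + z_p·σ, with z_{0.18} = -0.9154 and z_{0.68} = 0.4677.
Eliminate σ: μ = (z₂·x₁ − z₁·x₂)/(z₂ − z₁) = (0.4677·-0.045 − (-0.9154)·0.045)/1.383 = 0.01.
Then σ = (x₂ − x₁)/(z₂ − z₁) = (0.045 − -0.045)/1.383 = 0.07.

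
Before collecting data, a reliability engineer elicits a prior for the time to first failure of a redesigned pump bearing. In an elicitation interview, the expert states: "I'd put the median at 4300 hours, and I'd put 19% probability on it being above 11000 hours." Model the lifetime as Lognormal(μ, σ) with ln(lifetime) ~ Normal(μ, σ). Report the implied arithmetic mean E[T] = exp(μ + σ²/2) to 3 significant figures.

If T ~ Lognormal(μ,σ) then ln T ~ Normal(μ,σ), so the p-quantile of ln T is μ + z_p·σ.
ln(4300) = 8.366 and ln(11000) = 9.306; z_{0.5} = 0, z_{0.81} = 0.8779.
σ = (9.306 − 8.366)/(0.8779 − (0)) = 1.070.
μ = 8.366 − (0)·1.070 = 8.366.
E[T] = exp(μ + σ²/2) = exp(8.366 + 0.5724) = 7620 hours.

E[T] ≈ 7620 hours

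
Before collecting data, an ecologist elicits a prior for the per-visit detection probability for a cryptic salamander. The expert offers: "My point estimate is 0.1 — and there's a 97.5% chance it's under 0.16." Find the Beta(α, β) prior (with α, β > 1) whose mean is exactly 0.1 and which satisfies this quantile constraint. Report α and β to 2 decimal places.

With mean 0.1 fixed, write α = 0.1s, β = 0.9s where s = α+β.
Need P(θ < 0.16) = 0.975 under Beta(0.1s, 0.9s). Normal approximation: (q−m)/√(m(1−m)/s) ≈ z_{0.975} = 1.96, so s ≈ 0.1·0.9·(1.96)²/(0.16−0.1)² = 96.0.
At s = 96.0: P(θ<0.16) ≈ 0.963. Adjusting to match 0.975 gives s ≈ 117.72.
So α = 0.1·117.72 ≈ 11.77, β = 0.9·117.72 ≈ 105.94.

α ≈ 11.77, β ≈ 105.94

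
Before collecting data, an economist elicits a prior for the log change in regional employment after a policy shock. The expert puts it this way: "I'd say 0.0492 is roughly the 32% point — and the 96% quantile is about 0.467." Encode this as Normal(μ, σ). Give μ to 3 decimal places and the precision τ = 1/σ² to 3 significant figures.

μ = 0.137, τ = 28.2

The p-quantile of Normal(μ,σ) is μ + z_p·σ, with z_{0.32} = -0.4677 and z_{0.96} = 1.751.
Eliminate σ: μ = (z₂·x₁ − z₁·x₂)/(z₂ − z₁) = (1.751·0.0492 − (-0.4677)·0.467)/2.218 = 0.137.
Then σ = (x₂ − x₁)/(z₂ − z₁) = (0.467 − 0.0492)/2.218 = 0.188.
Precision τ = 1/σ² = 1/0.1883² = 28.2.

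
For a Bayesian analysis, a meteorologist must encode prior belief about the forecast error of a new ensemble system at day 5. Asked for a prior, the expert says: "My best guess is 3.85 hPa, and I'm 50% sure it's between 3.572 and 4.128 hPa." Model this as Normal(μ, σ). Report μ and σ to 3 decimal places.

μ = 3.850, σ = 0.412

A symmetric 50% interval runs μ ± z·σ with z = 0.6745.
Half-width = 0.278, so σ = 0.278/0.6745 = 0.412.
μ is the stated best guess, 3.850.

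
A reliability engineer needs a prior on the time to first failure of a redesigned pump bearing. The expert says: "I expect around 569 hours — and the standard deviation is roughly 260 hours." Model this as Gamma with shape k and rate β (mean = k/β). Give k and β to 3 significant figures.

k ≈ 4.79, β ≈ 0.00842

For Gamma(k, rate β): mean = k/β, variance = k/β², so CV = 1/√k.
CV = SD/mean = 260/569 = 0.4569, hence k = 1/CV² = 4.79.
Then β = k/mean = 4.79/569 = 0.00842.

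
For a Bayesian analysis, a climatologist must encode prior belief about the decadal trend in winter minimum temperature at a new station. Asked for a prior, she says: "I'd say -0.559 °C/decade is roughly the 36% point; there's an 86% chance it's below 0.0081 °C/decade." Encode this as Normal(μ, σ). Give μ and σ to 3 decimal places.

μ = -0.418, σ = 0.394

The p-quantile of Normal(μ,σ) is μ + z_p·σ, with z_{0.36} = -0.3585 and z_{0.86} = 1.08.
Eliminate σ: μ = (z₂·x₁ − z₁·x₂)/(z₂ − z₁) = (1.08·-0.559 − (-0.3585)·0.0081)/1.439 = -0.418.
Then σ = (x₂ − x₁)/(z₂ − z₁) = (0.0081 − -0.559)/1.439 = 0.394.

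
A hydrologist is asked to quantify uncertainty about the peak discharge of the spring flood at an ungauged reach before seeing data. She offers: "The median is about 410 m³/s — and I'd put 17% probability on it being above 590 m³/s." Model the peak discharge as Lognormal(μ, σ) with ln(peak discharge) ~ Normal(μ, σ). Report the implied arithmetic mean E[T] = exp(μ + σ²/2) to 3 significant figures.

If T ~ Lognormal(μ,σ) then ln T ~ Normal(μ,σ), so the p-quantile of ln T is μ + z_p·σ.
ln(410) = 6.016 and ln(590) = 6.38; z_{0.5} = 0, z_{0.83} = 0.9542.
σ = (6.38 − 6.016)/(0.9542 − (0)) = 0.381.
μ = 6.016 − (0)·0.381 = 6.016.
E[T] = exp(μ + σ²/2) = exp(6.016 + 0.0728) = 441 m³/s.

E[T] ≈ 441 m³/s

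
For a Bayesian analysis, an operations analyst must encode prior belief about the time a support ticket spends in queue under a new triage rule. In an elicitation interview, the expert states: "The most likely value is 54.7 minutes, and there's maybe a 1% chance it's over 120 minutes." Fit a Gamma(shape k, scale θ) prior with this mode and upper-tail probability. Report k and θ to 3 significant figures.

Gamma(k,θ) with k>1 has mode (k−1)θ, so θ = 54.7/(k−1).
Need P(X < 120) = 0.99 with θ tied to k this way. Start at k = 2, θ = 54.7: P(X<120) ≈ 0.644.
Too low — raise k to concentrate. Iterating converges to k ≈ 8.82.
Then θ = 54.7/(8.82−1) ≈ 7.

k ≈ 8.82, θ ≈ 7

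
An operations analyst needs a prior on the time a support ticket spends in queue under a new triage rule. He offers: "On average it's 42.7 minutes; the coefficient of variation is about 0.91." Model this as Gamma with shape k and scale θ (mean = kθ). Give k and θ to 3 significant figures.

For Gamma(k, scale θ): mean = kθ, variance = kθ², so CV = 1/√k.
CV = 0.91, hence k = 1/CV² = 1.21.
Then θ = mean/k = 42.7/1.21 = 35.4.

k ≈ 1.21, θ ≈ 35.4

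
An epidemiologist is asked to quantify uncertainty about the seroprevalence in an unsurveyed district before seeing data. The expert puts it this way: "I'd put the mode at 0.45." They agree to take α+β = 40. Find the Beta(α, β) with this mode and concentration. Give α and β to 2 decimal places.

For α,β > 1 the Beta mode is (α−1)/(α+β−2). With α+β = 40, the mode is (α−1)/38.
Set (α−1)/38 = 0.45 → α = 1 + 0.45·38 = 18.10.
β = 40 − α = 21.90.

α = 18.10, β = 21.90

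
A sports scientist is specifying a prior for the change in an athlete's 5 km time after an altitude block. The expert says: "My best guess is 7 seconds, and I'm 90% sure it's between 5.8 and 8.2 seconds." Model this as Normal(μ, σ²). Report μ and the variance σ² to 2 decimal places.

A symmetric 90% interval runs μ ± z·σ with z = 1.645.
Half-width = 1.2, so σ = 1.2/1.645 = 0.730 and σ² = 0.53.
μ is the stated best guess, 7.00.

μ = 7.00, σ² = 0.53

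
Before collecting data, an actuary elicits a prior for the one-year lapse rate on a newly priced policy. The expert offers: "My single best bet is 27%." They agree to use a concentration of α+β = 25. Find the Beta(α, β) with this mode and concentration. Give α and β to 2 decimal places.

For α,β > 1 the Beta mode is (α−1)/(α+β−2). With α+β = 25, the mode is (α−1)/23.
Set (α−1)/23 = 0.27 → α = 1 + 0.27·23 = 7.21.
β = 25 − α = 17.79.

α = 7.21, β = 17.79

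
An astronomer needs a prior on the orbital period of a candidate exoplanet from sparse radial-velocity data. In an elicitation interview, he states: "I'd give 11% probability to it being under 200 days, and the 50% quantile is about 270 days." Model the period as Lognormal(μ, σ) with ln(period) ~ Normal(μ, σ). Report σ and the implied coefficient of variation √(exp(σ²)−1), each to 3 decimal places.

If T ~ Lognormal(μ,σ) then ln T ~ Normal(μ,σ), so the p-quantile of ln T is μ + z_p·σ.
ln(200) = 5.298 and ln(270) = 5.598; z_{0.11} = -1.227, z_{0.5} = 0.
σ = (5.598 − 5.298)/(0 − (-1.227)) = 0.245.
μ = 5.298 − (-1.227)·0.245 = 5.598.
CV = √(exp(σ²)−1) = √(exp(0.0599)−1) = 0.248.

σ ≈ 0.245, CV ≈ 0.248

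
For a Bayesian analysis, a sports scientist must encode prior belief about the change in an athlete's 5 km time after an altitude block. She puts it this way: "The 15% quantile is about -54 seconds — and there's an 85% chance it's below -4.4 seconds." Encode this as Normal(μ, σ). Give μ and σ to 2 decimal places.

μ = -29.20, σ = 23.93

The p-quantile of Normal(μ,σ) is μ + z_p·σ, with z_{0.15} = -1.036 and z_{0.85} = 1.036.
Eliminate σ: μ = (z₂·x₁ − z₁·x₂)/(z₂ − z₁) = (1.036·-54 − (-1.036)·-4.4)/2.073 = -29.20.
Then σ = (x₂ − x₁)/(z₂ − z₁) = (-4.4 − -54)/2.073 = 23.93.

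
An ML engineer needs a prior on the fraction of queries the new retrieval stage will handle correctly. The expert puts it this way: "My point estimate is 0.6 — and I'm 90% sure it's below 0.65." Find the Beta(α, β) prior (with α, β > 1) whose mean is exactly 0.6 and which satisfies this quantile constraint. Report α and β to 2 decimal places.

α ≈ 93.33, β ≈ 62.22

With mean 0.6 fixed, write α = 0.6s, β = 0.4s where s = α+β.
Need P(θ < 0.65) = 0.9 under Beta(0.6s, 0.4s). Normal approximation: (q−m)/√(m(1−m)/s) ≈ z_{0.9} = 1.28, so s ≈ 0.6·0.4·(1.28)²/(0.65−0.6)² = 157.7.
At s = 157.7: P(θ<0.65) ≈ 0.902. Adjusting to match 0.9 gives s ≈ 155.56.
So α = 0.6·155.56 ≈ 93.33, β = 0.4·155.56 ≈ 62.22.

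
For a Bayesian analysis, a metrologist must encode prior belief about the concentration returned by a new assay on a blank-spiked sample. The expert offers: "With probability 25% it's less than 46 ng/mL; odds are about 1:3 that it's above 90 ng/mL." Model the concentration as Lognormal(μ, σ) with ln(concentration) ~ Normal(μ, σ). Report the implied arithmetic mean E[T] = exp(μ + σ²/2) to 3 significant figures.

If T ~ Lognormal(μ,σ) then ln T ~ Normal(μ,σ), so the p-quantile of ln T is μ + z_p·σ.
ln(46) = 3.829 and ln(90) = 4.5; z_{0.25} = -0.6745, z_{0.75} = 0.6745.
σ = (4.5 − 3.829)/(0.6745 − (-0.6745)) = 0.498.
μ = 3.829 − (-0.6745)·0.498 = 4.164.
E[T] = exp(μ + σ²/2) = exp(4.164 + 0.1238) = 72.8 ng/mL.

E[T] ≈ 72.8 ng/mL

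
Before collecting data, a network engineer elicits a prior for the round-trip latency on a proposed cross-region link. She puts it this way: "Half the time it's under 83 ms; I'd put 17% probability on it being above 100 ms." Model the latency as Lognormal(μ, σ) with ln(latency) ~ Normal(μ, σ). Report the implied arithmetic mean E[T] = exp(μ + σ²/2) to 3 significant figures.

If T ~ Lognormal(μ,σ) then ln T ~ Normal(μ,σ), so the p-quantile of ln T is μ + z_p·σ.
ln(83) = 4.419 and ln(100) = 4.605; z_{0.5} = 0, z_{0.83} = 0.9542.
σ = (4.605 − 4.419)/(0.9542 − (0)) = 0.195.
μ = 4.419 − (0)·0.195 = 4.419.
E[T] = exp(μ + σ²/2) = exp(4.419 + 0.0191) = 84.6 ms.

E[T] ≈ 84.6 ms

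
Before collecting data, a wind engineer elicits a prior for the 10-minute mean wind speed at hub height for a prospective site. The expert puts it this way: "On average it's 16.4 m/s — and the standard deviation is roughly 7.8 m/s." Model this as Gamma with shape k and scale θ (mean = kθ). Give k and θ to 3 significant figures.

For Gamma(k, scale θ): mean = kθ, variance = kθ², so CV = 1/√k.
CV = SD/mean = 7.8/16.4 = 0.4756, hence k = 1/CV² = 4.42.
Then θ = mean/k = 16.4/4.42 = 3.71.

k ≈ 4.42, θ ≈ 3.71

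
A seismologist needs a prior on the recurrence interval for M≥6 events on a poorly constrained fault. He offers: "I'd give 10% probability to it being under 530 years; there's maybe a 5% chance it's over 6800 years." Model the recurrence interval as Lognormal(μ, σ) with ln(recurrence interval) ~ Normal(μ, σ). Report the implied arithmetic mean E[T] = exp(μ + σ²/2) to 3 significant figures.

If T ~ Lognormal(μ,σ) then ln T ~ Normal(μ,σ), so the p-quantile of ln T is μ + z_p·σ.
ln(530) = 6.273 and ln(6800) = 8.825; z_{0.1} = -1.282, z_{0.95} = 1.645.
σ = (8.825 − 6.273)/(1.645 − (-1.282)) = 0.872.
μ = 6.273 − (-1.282)·0.872 = 7.390.
E[T] = exp(μ + σ²/2) = exp(7.390 + 0.3802) = 2370 years.

E[T] ≈ 2370 years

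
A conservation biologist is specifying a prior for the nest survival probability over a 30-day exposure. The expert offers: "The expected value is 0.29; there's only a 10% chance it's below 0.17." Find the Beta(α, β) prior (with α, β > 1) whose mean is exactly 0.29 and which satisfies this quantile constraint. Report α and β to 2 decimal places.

α ≈ 6.15, β ≈ 15.05

With mean 0.29 fixed, write α = 0.29s, β = 0.71s where s = α+β.
Need P(θ < 0.17) = 0.1 under Beta(0.29s, 0.71s). Normal approximation: (q−m)/√(m(1−m)/s) ≈ z_{0.1} = -1.28, so s ≈ 0.29·0.71·(-1.28)²/(0.17−0.29)² = 23.5.
At s = 23.5: P(θ<0.17) ≈ 0.087. Adjusting to match 0.1 gives s ≈ 21.20.
So α = 0.29·21.20 ≈ 6.15, β = 0.71·21.20 ≈ 15.05.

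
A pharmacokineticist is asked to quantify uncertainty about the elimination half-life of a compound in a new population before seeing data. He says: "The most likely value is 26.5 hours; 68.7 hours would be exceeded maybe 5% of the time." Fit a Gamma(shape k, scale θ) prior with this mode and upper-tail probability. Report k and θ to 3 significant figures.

k ≈ 3.98, θ ≈ 8.89

Gamma(k,θ) with k>1 has mode (k−1)θ, so θ = 26.5/(k−1).
Need P(X < 68.7) = 0.95 with θ tied to k this way. Start at k = 2, θ = 26.5: P(X<68.7) ≈ 0.731.
Too low — raise k to concentrate. Iterating converges to k ≈ 3.98.
Then θ = 26.5/(3.98−1) ≈ 8.89.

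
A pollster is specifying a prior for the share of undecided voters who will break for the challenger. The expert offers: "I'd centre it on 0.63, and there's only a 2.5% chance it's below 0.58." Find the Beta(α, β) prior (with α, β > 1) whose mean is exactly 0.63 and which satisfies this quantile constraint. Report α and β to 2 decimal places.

α ≈ 230.91, β ≈ 135.61

With mean 0.63 fixed, write α = 0.63s, β = 0.37s where s = α+β.
Need P(θ < 0.58) = 0.025 under Beta(0.63s, 0.37s). Normal approximation: (q−m)/√(m(1−m)/s) ≈ z_{0.025} = -1.96, so s ≈ 0.63·0.37·(-1.96)²/(0.58−0.63)² = 358.2.
At s = 358.2: P(θ<0.58) ≈ 0.026. Adjusting to match 0.025 gives s ≈ 366.53.
So α = 0.63·366.53 ≈ 230.91, β = 0.37·366.53 ≈ 135.61.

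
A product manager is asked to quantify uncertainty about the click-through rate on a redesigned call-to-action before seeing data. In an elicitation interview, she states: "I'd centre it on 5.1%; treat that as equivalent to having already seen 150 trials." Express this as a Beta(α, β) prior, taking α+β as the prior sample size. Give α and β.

α = 7.65, β = 142.35

Under the effective-sample-size interpretation, Beta(α, β) has prior mean α/(α+β) and prior sample size α+β.
So α+β = 150 and α/(α+β) = 0.051, giving α = 0.051·150 = 7.65 and β = 150 − 7.65 = 142.35.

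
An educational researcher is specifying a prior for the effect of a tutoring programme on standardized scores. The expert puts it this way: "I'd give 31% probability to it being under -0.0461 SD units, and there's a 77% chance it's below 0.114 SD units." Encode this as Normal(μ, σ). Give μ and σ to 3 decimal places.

μ = 0.018, σ = 0.130

The p-quantile of Normal(μ,σ) is μ + z_p·σ, with z_{0.31} = -0.4959 and z_{0.77} = 0.7388.
Eliminate σ: μ = (z₂·x₁ − z₁·x₂)/(z₂ − z₁) = (0.7388·-0.0461 − (-0.4959)·0.114)/1.235 = 0.018.
Then σ = (x₂ − x₁)/(z₂ − z₁) = (0.114 − -0.0461)/1.235 = 0.130.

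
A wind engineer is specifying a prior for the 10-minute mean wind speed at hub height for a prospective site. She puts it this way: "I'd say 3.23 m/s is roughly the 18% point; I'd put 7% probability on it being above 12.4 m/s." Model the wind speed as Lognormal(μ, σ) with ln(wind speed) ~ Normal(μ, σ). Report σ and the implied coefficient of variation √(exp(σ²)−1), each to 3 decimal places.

σ ≈ 0.563, CV ≈ 0.610

If T ~ Lognormal(μ,σ) then ln T ~ Normal(μ,σ), so the p-quantile of ln T is μ + z_p·σ.
ln(3.23) = 1.172 and ln(12.4) = 2.518; z_{0.18} = -0.9154, z_{0.93} = 1.476.
σ = (2.518 − 1.172)/(1.476 − (-0.9154)) = 0.563.
μ = 1.172 − (-0.9154)·0.563 = 1.687.
CV = √(exp(σ²)−1) = √(exp(0.3165)−1) = 0.610.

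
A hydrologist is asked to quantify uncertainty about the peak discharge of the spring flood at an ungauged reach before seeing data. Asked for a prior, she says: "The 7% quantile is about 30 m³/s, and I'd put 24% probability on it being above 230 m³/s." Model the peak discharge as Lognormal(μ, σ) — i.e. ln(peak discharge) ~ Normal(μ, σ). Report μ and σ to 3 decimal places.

If T ~ Lognormal(μ,σ) then ln T ~ Normal(μ,σ), so the p-quantile of ln T is μ + z_p·σ.
ln(30) = 3.401 and ln(230) = 5.438; z_{0.07} = -1.476, z_{0.76} = 0.7063.
σ = (5.438 − 3.401)/(0.7063 − (-1.476)) = 0.933.
μ = 3.401 − (-1.476)·0.933 = 4.779.

μ ≈ 4.779, σ ≈ 0.933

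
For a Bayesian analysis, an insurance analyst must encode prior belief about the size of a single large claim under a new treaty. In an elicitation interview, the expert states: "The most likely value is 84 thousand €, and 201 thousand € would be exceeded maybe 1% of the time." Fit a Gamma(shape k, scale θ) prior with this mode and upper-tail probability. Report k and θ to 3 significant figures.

Gamma(k,θ) with k>1 has mode (k−1)θ, so θ = 84/(k−1).
Need P(X < 201) = 0.99 with θ tied to k this way. Start at k = 2, θ = 84: P(X<201) ≈ 0.690.
Too low — raise k to concentrate. Iterating converges to k ≈ 7.22.
Then θ = 84/(7.22−1) ≈ 13.5.

k ≈ 7.22, θ ≈ 13.5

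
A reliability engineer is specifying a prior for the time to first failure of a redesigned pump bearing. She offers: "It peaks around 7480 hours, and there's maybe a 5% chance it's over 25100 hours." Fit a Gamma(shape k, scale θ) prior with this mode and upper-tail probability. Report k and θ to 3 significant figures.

Gamma(k,θ) with k>1 has mode (k−1)θ, so θ = 7480/(k−1).
Need P(X < 25100) = 0.95 with θ tied to k this way. Start at k = 2, θ = 7480: P(X<25100) ≈ 0.848.
Too low — raise k to concentrate. Iterating converges to k ≈ 2.78.
Then θ = 7480/(2.78−1) ≈ 4210.

k ≈ 2.78, θ ≈ 4210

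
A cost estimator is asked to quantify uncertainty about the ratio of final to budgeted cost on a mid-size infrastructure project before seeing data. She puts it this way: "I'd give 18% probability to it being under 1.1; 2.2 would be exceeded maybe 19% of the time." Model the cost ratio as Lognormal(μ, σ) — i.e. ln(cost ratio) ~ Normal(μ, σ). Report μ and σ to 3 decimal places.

If T ~ Lognormal(μ,σ) then ln T ~ Normal(μ,σ), so the p-quantile of ln T is μ + z_p·σ.
ln(1.1) = 0.09531 and ln(2.2) = 0.7885; z_{0.18} = -0.9154, z_{0.81} = 0.8779.
σ = (0.7885 − 0.09531)/(0.8779 − (-0.9154)) = 0.387.
μ = 0.09531 − (-0.9154)·0.387 = 0.449.

μ ≈ 0.449, σ ≈ 0.387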